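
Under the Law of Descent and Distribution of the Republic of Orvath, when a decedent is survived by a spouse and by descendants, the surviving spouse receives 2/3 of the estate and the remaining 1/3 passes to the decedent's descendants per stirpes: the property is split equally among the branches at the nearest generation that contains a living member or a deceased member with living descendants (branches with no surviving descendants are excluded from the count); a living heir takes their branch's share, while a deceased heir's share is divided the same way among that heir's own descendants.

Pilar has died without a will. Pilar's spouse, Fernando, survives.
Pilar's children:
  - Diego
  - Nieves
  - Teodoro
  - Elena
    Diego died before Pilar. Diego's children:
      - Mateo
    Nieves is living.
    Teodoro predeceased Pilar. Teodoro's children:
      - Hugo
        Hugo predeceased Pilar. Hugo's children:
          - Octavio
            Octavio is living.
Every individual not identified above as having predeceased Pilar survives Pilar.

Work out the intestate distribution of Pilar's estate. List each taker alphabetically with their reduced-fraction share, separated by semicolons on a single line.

Fernando, as surviving spouse, takes 2/3.
The remaining 1/3 passes to Pilar's descendants per stirpes.
The 1/3 is divided into 4 equal shares of 1/12 among Diego, Nieves, Teodoro, Elena.
Diego predeceased; the 1/12 allotted to Diego's branch passes to Diego's issue by representation.
Mateo is the sole taker at this level and receives the full 1/12.
Nieves is living and takes 1/12.
Teodoro predeceased; the 1/12 allotted to Teodoro's branch passes to Teodoro's issue by representation.
Hugo's line is the sole branch at this level, so the full 1/12 passes to Hugo's issue by representation.
Octavio is the sole taker at this level and receives the full 1/12.
Elena is living and takes 1/12.

Elena 1/12; Fernando 2/3; Mateo 1/12; Nieves 1/12; Octavio 1/12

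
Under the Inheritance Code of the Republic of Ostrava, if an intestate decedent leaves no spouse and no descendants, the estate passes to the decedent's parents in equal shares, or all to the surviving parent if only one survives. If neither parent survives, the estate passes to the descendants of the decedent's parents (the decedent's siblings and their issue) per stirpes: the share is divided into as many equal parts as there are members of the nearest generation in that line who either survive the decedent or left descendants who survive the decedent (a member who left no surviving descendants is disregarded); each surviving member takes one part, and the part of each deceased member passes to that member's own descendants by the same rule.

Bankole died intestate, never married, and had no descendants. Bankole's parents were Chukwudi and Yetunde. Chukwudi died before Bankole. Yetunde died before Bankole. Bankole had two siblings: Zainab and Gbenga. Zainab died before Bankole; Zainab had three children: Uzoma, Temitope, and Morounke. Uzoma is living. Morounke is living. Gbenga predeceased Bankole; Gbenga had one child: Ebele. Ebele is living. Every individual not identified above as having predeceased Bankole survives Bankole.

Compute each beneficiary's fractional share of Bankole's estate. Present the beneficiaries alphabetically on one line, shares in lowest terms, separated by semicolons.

Ebele 1/2; Morounke 1/6; Temitope 1/6; Uzoma 1/6

Neither parent survives and there are no descendants, so the estate passes to Bankole's siblings and their issue per stirpes.
The estate is divided into 2 equal shares of 1/2 among Zainab, Gbenga.
Zainab predeceased; the 1/2 allotted to Zainab's branch passes to Zainab's issue by representation.
The 1/2 is divided into 3 equal shares of 1/6 among Uzoma, Temitope, Morounke.
Uzoma is living and takes 1/6.
Temitope is living and takes 1/6.
Morounke is living and takes 1/6.
Gbenga predeceased; the 1/2 allotted to Gbenga's branch passes to Gbenga's issue by representation.
Ebele is the sole taker at this level and receives the full 1/2.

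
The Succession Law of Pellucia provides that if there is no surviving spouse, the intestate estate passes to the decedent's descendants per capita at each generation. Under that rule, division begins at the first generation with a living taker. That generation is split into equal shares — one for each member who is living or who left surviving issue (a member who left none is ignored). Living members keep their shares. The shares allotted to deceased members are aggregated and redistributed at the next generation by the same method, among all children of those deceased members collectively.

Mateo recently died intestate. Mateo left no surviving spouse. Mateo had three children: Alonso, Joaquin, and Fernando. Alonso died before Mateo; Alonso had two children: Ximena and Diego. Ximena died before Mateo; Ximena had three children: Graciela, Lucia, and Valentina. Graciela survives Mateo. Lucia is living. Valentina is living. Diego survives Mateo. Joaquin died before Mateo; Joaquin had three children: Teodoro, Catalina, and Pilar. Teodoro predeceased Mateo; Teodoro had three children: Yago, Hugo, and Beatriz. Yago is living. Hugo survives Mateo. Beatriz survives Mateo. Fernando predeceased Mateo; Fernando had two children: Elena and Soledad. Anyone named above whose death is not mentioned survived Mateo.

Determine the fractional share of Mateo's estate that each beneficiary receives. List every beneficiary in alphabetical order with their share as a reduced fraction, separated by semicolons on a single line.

Beatriz 1/21; Catalina 1/7; Diego 1/7; Elena 1/7; Graciela 1/21; Hugo 1/21; Lucia 1/21; Pilar 1/7; Soledad 1/7; Valentina 1/21; Yago 1/21

There is no surviving spouse, so the entire estate passes to Mateo's descendants per capita at each generation.
No one at generation 1 (Alonso, Joaquin, Fernando) is living; moving to the next generation.
At generation 2 (Ximena, Diego, Teodoro, Catalina, Pilar, Elena, Soledad) there are 7 shares of (1)/7 = 1/7 each.
Living: Diego, Catalina, Pilar, Elena, and Soledad — each takes 1/7.
Deceased: Ximena and Teodoro. Their combined 2/7 is pooled and carried to generation 3.
At generation 3 (Graciela, Lucia, Valentina, Yago, Hugo, Beatriz) there are 6 shares of (2/7)/6 = 1/21 each.
Living: Graciela, Lucia, Valentina, Yago, Hugo, and Beatriz — each takes 1/21.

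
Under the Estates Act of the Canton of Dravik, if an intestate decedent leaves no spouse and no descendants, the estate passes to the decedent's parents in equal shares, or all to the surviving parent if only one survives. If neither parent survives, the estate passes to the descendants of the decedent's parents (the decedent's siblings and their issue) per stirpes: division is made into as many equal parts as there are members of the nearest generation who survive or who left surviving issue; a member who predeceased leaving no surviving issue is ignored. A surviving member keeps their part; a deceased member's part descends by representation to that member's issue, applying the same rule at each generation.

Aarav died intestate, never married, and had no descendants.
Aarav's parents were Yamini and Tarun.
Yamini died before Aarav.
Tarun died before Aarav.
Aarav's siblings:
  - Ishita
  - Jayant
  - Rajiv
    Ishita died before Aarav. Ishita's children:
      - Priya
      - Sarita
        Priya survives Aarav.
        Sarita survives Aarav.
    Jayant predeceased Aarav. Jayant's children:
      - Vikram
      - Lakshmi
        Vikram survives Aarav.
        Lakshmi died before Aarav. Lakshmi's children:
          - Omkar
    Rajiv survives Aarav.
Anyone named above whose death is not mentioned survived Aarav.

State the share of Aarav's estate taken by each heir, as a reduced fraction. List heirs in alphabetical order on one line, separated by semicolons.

Omkar 1/6; Priya 1/6; Rajiv 1/3; Sarita 1/6; Vikram 1/6

Neither parent survives and there are no descendants, so the estate passes to Aarav's siblings and their issue per stirpes.
The estate is divided into 3 equal shares of 1/3 among Ishita, Jayant, Rajiv.
Ishita predeceased; the 1/3 allotted to Ishita's branch passes to Ishita's issue by representation.
The 1/3 is divided into 2 equal shares of 1/6 among Priya, Sarita.
Priya is living and takes 1/6.
Sarita is living and takes 1/6.
Jayant predeceased; the 1/3 allotted to Jayant's branch passes to Jayant's issue by representation.
The 1/3 is divided into 2 equal shares of 1/6 among Vikram, Lakshmi.
Vikram is living and takes 1/6.
Lakshmi predeceased; the 1/6 allotted to Lakshmi's branch passes to Lakshmi's issue by representation.
Omkar is the sole taker at this level and receives the full 1/6.
Rajiv is living and takes 1/3.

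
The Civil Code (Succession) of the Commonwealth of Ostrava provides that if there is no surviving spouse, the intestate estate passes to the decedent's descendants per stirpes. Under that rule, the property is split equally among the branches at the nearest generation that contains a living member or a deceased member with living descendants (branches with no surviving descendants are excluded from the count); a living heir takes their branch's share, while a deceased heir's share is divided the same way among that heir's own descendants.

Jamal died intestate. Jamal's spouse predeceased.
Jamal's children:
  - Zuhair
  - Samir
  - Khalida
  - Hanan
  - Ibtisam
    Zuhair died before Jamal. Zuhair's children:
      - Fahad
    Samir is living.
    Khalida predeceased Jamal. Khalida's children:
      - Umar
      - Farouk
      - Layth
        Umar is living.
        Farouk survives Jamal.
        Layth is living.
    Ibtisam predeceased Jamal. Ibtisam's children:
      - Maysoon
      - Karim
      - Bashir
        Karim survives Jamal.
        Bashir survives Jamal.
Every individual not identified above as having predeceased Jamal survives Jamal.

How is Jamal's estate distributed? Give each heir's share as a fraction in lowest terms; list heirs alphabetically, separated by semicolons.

There is no surviving spouse, so the entire estate passes to Jamal's descendants per stirpes.
The estate is divided into 5 equal shares of 1/5 among Zuhair, Samir, Khalida, Hanan, Ibtisam.
Zuhair predeceased; the 1/5 allotted to Zuhair's branch passes to Zuhair's issue by representation.
Fahad is the sole taker at this level and receives the full 1/5.
Samir is living and takes 1/5.
Khalida predeceased; the 1/5 allotted to Khalida's branch passes to Khalida's issue by representation.
The 1/5 is divided into 3 equal shares of 1/15 among Umar, Farouk, Layth.
Umar is living and takes 1/15.
Farouk is living and takes 1/15.
Layth is living and takes 1/15.
Hanan is living and takes 1/5.
Ibtisam predeceased; the 1/5 allotted to Ibtisam's branch passes to Ibtisam's issue by representation.
The 1/5 is divided into 3 equal shares of 1/15 among Maysoon, Karim, Bashir.
Maysoon is living and takes 1/15.
Karim is living and takes 1/15.
Bashir is living and takes 1/15.

Bashir 1/15; Fahad 1/5; Farouk 1/15; Hanan 1/5; Karim 1/15; Layth 1/15; Maysoon 1/15; Samir 1/5; Umar 1/15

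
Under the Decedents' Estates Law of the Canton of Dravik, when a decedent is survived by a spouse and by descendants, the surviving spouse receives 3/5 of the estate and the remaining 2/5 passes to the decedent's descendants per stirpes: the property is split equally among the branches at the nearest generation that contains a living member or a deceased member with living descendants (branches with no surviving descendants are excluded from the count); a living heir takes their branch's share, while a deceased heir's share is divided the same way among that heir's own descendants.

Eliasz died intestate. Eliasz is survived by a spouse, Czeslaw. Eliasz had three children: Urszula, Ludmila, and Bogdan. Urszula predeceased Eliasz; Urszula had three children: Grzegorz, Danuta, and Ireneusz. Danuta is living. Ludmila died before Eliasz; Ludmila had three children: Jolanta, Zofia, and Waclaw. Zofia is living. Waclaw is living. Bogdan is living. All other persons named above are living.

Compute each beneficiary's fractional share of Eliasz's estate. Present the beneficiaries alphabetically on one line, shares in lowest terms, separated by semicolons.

Bogdan 2/15; Czeslaw 3/5; Danuta 2/45; Grzegorz 2/45; Ireneusz 2/45; Jolanta 2/45; Waclaw 2/45; Zofia 2/45

Czeslaw, as surviving spouse, takes 3/5.
The remaining 2/5 passes to Eliasz's descendants per stirpes.
The 2/5 is divided into 3 equal shares of 2/15 among Urszula, Ludmila, Bogdan.
Urszula predeceased; the 2/15 allotted to Urszula's branch passes to Urszula's issue by representation.
The 2/15 is divided into 3 equal shares of 2/45 among Grzegorz, Danuta, Ireneusz.
Grzegorz is living and takes 2/45.
Danuta is living and takes 2/45.
Ireneusz is living and takes 2/45.
Ludmila predeceased; the 2/15 allotted to Ludmila's branch passes to Ludmila's issue by representation.
The 2/15 is divided into 3 equal shares of 2/45 among Jolanta, Zofia, Waclaw.
Jolanta is living and takes 2/45.
Zofia is living and takes 2/45.
Waclaw is living and takes 2/45.
Bogdan is living and takes 2/15.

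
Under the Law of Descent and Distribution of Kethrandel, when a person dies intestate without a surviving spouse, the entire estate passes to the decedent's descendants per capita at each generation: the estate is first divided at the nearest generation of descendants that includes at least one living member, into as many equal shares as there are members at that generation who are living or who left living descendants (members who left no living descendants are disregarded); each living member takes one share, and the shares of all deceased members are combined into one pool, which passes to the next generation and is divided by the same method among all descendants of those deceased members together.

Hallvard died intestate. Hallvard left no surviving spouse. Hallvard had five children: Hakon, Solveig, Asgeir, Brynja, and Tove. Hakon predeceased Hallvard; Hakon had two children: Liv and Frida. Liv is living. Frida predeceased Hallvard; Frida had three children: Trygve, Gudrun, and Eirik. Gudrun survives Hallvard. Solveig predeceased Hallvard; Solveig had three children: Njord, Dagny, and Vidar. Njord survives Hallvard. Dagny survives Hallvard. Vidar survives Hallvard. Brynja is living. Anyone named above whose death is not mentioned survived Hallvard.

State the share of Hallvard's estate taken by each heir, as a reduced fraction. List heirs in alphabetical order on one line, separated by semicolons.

Asgeir 1/5; Brynja 1/5; Dagny 2/25; Eirik 2/75; Gudrun 2/75; Liv 2/25; Njord 2/25; Tove 1/5; Trygve 2/75; Vidar 2/25

There is no surviving spouse, so the entire estate passes to Hallvard's descendants per capita at each generation.
At generation 1 (Hakon, Solveig, Asgeir, Brynja, Tove) there are 5 shares of (1)/5 = 1/5 each.
Living: Asgeir, Brynja, and Tove — each takes 1/5.
Deceased: Hakon and Solveig. Their combined 2/5 is pooled and carried to generation 2.
At generation 2 (Liv, Frida, Njord, Dagny, Vidar) there are 5 shares of (2/5)/5 = 2/25 each.
Living: Liv, Njord, Dagny, and Vidar — each takes 2/25.
Deceased: Frida. That 2/25 share is carried to generation 3.
At generation 3 (Trygve, Gudrun, Eirik) there are 3 shares of (2/25)/3 = 2/75 each.
Living: Trygve, Gudrun, and Eirik — each takes 2/75.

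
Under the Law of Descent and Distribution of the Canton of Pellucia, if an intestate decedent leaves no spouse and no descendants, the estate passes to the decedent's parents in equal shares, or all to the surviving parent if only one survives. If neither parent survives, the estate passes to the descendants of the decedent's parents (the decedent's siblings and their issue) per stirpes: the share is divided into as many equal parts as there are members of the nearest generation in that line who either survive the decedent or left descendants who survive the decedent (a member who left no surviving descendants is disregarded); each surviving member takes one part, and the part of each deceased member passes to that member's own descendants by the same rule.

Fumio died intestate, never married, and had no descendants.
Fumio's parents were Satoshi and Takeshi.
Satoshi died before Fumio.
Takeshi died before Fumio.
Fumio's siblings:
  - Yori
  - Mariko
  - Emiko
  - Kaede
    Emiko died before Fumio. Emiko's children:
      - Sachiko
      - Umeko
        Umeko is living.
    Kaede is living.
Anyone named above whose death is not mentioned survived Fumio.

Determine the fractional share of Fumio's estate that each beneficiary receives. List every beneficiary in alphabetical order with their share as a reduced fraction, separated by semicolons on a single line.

Neither parent survives and there are no descendants, so the estate passes to Fumio's siblings and their issue per stirpes.
The estate is divided into 4 equal shares of 1/4 among Yori, Mariko, Emiko, Kaede.
Yori is living and takes 1/4.
Mariko is living and takes 1/4.
Emiko predeceased; the 1/4 allotted to Emiko's branch passes to Emiko's issue by representation.
The 1/4 is divided into 2 equal shares of 1/8 among Sachiko, Umeko.
Sachiko is living and takes 1/8.
Umeko is living and takes 1/8.
Kaede is living and takes 1/4.

Kaede 1/4; Mariko 1/4; Sachiko 1/8; Umeko 1/8; Yori 1/4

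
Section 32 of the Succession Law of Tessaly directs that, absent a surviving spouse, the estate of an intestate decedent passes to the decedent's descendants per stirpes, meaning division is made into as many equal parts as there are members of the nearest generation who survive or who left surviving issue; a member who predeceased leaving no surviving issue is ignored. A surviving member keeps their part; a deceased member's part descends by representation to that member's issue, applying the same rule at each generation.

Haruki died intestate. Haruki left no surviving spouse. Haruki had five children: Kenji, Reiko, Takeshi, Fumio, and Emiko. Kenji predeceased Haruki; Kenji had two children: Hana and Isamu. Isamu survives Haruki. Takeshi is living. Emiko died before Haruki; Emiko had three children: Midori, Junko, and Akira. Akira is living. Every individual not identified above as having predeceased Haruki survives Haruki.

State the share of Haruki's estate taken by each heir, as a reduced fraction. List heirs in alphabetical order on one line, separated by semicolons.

There is no surviving spouse, so the entire estate passes to Haruki's descendants per stirpes.
The estate is divided into 5 equal shares of 1/5 among Kenji, Reiko, Takeshi, Fumio, Emiko.
Kenji predeceased; the 1/5 allotted to Kenji's branch passes to Kenji's issue by representation.
The 1/5 is divided into 2 equal shares of 1/10 among Hana, Isamu.
Hana is living and takes 1/10.
Isamu is living and takes 1/10.
Reiko is living and takes 1/5.
Takeshi is living and takes 1/5.
Fumio is living and takes 1/5.
Emiko predeceased; the 1/5 allotted to Emiko's branch passes to Emiko's issue by representation.
The 1/5 is divided into 3 equal shares of 1/15 among Midori, Junko, Akira.
Midori is living and takes 1/15.
Junko is living and takes 1/15.
Akira is living and takes 1/15.

Akira 1/15; Fumio 1/5; Hana 1/10; Isamu 1/10; Junko 1/15; Midori 1/15; Reiko 1/5; Takeshi 1/5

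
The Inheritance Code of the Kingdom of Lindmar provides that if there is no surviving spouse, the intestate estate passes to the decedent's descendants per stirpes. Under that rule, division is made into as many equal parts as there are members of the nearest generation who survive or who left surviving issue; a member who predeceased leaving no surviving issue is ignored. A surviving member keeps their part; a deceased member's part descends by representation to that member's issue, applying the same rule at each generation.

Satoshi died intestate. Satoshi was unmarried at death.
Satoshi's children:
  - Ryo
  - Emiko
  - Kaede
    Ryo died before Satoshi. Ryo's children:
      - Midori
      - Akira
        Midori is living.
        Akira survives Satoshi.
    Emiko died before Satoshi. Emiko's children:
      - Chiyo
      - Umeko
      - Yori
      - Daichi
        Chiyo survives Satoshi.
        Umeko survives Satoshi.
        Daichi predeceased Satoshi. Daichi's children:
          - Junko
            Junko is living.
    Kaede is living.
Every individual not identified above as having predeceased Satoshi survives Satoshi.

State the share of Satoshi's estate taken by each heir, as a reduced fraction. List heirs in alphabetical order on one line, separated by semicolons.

Akira 1/6; Chiyo 1/12; Junko 1/12; Kaede 1/3; Midori 1/6; Umeko 1/12; Yori 1/12

There is no surviving spouse, so the entire estate passes to Satoshi's descendants per stirpes.
The estate is divided into 3 equal shares of 1/3 among Ryo, Emiko, Kaede.
Ryo predeceased; the 1/3 allotted to Ryo's branch passes to Ryo's issue by representation.
The 1/3 is divided into 2 equal shares of 1/6 among Midori, Akira.
Midori is living and takes 1/6.
Akira is living and takes 1/6.
Emiko predeceased; the 1/3 allotted to Emiko's branch passes to Emiko's issue by representation.
The 1/3 is divided into 4 equal shares of 1/12 among Chiyo, Umeko, Yori, Daichi.
Chiyo is living and takes 1/12.
Umeko is living and takes 1/12.
Yori is living and takes 1/12.
Daichi predeceased; the 1/12 allotted to Daichi's branch passes to Daichi's issue by representation.
Junko is the sole taker at this level and receives the full 1/12.
Kaede is living and takes 1/3.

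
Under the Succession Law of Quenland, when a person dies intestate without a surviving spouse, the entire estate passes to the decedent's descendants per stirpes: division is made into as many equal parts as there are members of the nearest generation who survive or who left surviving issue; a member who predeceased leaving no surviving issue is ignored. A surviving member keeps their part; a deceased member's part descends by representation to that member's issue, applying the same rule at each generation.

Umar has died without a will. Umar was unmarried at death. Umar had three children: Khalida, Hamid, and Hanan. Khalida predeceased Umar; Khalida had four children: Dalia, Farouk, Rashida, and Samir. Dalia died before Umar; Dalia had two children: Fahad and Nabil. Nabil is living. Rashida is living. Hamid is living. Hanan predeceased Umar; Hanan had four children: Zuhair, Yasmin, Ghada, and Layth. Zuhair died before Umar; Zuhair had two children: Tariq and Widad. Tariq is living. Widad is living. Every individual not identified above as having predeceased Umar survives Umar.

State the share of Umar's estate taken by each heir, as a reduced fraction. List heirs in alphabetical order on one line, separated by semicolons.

Fahad 1/24; Farouk 1/12; Ghada 1/12; Hamid 1/3; Layth 1/12; Nabil 1/24; Rashida 1/12; Samir 1/12; Tariq 1/24; Widad 1/24; Yasmin 1/12

There is no surviving spouse, so the entire estate passes to Umar's descendants per stirpes.
The estate is divided into 3 equal shares of 1/3 among Khalida, Hamid, Hanan.
Khalida predeceased; the 1/3 allotted to Khalida's branch passes to Khalida's issue by representation.
The 1/3 is divided into 4 equal shares of 1/12 among Dalia, Farouk, Rashida, Samir.
Dalia predeceased; the 1/12 allotted to Dalia's branch passes to Dalia's issue by representation.
The 1/12 is divided into 2 equal shares of 1/24 among Fahad, Nabil.
Fahad is living and takes 1/24.
Nabil is living and takes 1/24.
Farouk is living and takes 1/12.
Rashida is living and takes 1/12.
Samir is living and takes 1/12.
Hamid is living and takes 1/3.
Hanan predeceased; the 1/3 allotted to Hanan's branch passes to Hanan's issue by representation.
The 1/3 is divided into 4 equal shares of 1/12 among Zuhair, Yasmin, Ghada, Layth.
Zuhair predeceased; the 1/12 allotted to Zuhair's branch passes to Zuhair's issue by representation.
The 1/12 is divided into 2 equal shares of 1/24 among Tariq, Widad.
Tariq is living and takes 1/24.
Widad is living and takes 1/24.
Yasmin is living and takes 1/12.
Ghada is living and takes 1/12.
Layth is living and takes 1/12.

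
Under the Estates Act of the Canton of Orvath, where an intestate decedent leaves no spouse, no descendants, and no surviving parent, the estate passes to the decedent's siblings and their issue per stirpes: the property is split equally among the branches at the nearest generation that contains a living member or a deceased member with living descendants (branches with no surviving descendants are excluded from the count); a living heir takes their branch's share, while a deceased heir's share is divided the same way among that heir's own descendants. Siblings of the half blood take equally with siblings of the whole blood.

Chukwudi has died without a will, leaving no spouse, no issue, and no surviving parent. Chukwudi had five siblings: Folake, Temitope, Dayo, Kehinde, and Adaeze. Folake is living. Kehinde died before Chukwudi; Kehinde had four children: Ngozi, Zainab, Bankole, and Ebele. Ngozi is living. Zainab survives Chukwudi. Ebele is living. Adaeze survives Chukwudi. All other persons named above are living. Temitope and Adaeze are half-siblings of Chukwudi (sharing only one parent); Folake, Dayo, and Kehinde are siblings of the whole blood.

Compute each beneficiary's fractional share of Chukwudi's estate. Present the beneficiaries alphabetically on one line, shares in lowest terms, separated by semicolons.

No spouse, descendants, or parent survives, so the estate passes to Chukwudi's siblings per stirpes.
Half-blood and whole-blood siblings take equally under the stated rule.
The estate is divided into 5 equal shares of 1/5 among Folake, Temitope, Dayo, Kehinde, Adaeze.
Folake is living and takes 1/5.
Temitope is living and takes 1/5.
Dayo is living and takes 1/5.
Kehinde predeceased; the 1/5 allotted to Kehinde's branch passes to Kehinde's issue by representation.
The 1/5 is divided into 4 equal shares of 1/20 among Ngozi, Zainab, Bankole, Ebele.
Ngozi is living and takes 1/20.
Zainab is living and takes 1/20.
Bankole is living and takes 1/20.
Ebele is living and takes 1/20.
Adaeze is living and takes 1/5.

Adaeze 1/5; Bankole 1/20; Dayo 1/5; Ebele 1/20; Folake 1/5; Ngozi 1/20; Temitope 1/5; Zainab 1/20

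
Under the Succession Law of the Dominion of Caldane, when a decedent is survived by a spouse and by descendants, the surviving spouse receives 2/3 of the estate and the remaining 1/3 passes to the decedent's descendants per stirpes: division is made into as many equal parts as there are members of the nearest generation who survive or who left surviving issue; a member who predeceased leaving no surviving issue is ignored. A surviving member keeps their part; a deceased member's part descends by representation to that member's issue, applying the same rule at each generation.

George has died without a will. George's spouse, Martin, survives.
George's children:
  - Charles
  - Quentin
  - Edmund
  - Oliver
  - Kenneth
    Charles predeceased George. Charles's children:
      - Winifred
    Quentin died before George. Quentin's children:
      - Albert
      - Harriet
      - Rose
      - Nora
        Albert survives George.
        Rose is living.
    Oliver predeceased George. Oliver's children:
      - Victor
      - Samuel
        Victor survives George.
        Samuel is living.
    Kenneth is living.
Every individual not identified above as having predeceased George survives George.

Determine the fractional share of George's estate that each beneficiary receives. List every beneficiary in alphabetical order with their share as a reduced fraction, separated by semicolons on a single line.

Albert 1/60; Edmund 1/15; Harriet 1/60; Kenneth 1/15; Martin 2/3; Nora 1/60; Rose 1/60; Samuel 1/30; Victor 1/30; Winifred 1/15

Martin, as surviving spouse, takes 2/3.
The remaining 1/3 passes to George's descendants per stirpes.
The 1/3 is divided into 5 equal shares of 1/15 among Charles, Quentin, Edmund, Oliver, Kenneth.
Charles predeceased; the 1/15 allotted to Charles's branch passes to Charles's issue by representation.
Winifred is the sole taker at this level and receives the full 1/15.
Quentin predeceased; the 1/15 allotted to Quentin's branch passes to Quentin's issue by representation.
The 1/15 is divided into 4 equal shares of 1/60 among Albert, Harriet, Rose, Nora.
Albert is living and takes 1/60.
Harriet is living and takes 1/60.
Rose is living and takes 1/60.
Nora is living and takes 1/60.
Edmund is living and takes 1/15.
Oliver predeceased; the 1/15 allotted to Oliver's branch passes to Oliver's issue by representation.
The 1/15 is divided into 2 equal shares of 1/30 among Victor, Samuel.
Victor is living and takes 1/30.
Samuel is living and takes 1/30.
Kenneth is living and takes 1/15.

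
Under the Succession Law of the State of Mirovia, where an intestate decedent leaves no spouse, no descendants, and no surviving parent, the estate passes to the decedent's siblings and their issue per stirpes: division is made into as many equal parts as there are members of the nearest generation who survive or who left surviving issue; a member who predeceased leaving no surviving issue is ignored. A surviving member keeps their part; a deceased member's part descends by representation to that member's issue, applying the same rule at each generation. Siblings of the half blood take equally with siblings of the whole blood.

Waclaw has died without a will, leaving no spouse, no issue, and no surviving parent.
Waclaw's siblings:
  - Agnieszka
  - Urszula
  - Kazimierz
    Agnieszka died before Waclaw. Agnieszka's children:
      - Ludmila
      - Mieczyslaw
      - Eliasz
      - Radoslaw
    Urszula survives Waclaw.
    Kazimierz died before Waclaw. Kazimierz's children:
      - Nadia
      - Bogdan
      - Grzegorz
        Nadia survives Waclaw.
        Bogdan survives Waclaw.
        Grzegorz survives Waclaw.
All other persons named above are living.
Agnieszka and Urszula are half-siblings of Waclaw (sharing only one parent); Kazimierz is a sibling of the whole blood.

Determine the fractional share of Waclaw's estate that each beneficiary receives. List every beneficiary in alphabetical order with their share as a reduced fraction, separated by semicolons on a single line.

No spouse, descendants, or parent survives, so the estate passes to Waclaw's siblings per stirpes.
Half-blood and whole-blood siblings take equally under the stated rule.
The estate is divided into 3 equal shares of 1/3 among Agnieszka, Urszula, Kazimierz.
Agnieszka predeceased; the 1/3 allotted to Agnieszka's branch passes to Agnieszka's issue by representation.
The 1/3 is divided into 4 equal shares of 1/12 among Ludmila, Mieczyslaw, Eliasz, Radoslaw.
Ludmila is living and takes 1/12.
Mieczyslaw is living and takes 1/12.
Eliasz is living and takes 1/12.
Radoslaw is living and takes 1/12.
Urszula is living and takes 1/3.
Kazimierz predeceased; the 1/3 allotted to Kazimierz's branch passes to Kazimierz's issue by representation.
The 1/3 is divided into 3 equal shares of 1/9 among Nadia, Bogdan, Grzegorz.
Nadia is living and takes 1/9.
Bogdan is living and takes 1/9.
Grzegorz is living and takes 1/9.

Bogdan 1/9; Eliasz 1/12; Grzegorz 1/9; Ludmila 1/12; Mieczyslaw 1/12; Nadia 1/9; Radoslaw 1/12; Urszula 1/3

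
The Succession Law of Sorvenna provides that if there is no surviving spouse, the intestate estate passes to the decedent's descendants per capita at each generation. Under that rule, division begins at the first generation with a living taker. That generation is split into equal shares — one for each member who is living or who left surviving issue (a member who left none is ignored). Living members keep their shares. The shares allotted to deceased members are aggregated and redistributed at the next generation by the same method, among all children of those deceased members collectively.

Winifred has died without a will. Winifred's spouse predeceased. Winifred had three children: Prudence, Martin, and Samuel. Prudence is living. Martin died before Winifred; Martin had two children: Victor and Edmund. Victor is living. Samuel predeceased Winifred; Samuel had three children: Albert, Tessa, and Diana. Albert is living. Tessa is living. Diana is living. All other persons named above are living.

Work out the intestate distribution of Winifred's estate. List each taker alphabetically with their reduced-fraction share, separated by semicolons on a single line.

Albert 2/15; Diana 2/15; Edmund 2/15; Prudence 1/3; Tessa 2/15; Victor 2/15

There is no surviving spouse, so the entire estate passes to Winifred's descendants per capita at each generation.
At generation 1 (Prudence, Martin, Samuel) there are 3 shares of (1)/3 = 1/3 each.
Living: Prudence — each takes 1/3.
Deceased: Martin and Samuel. Their combined 2/3 is pooled and carried to generation 2.
At generation 2 (Victor, Edmund, Albert, Tessa, Diana) there are 5 shares of (2/3)/5 = 2/15 each.
Living: Victor, Edmund, Albert, Tessa, and Diana — each takes 2/15.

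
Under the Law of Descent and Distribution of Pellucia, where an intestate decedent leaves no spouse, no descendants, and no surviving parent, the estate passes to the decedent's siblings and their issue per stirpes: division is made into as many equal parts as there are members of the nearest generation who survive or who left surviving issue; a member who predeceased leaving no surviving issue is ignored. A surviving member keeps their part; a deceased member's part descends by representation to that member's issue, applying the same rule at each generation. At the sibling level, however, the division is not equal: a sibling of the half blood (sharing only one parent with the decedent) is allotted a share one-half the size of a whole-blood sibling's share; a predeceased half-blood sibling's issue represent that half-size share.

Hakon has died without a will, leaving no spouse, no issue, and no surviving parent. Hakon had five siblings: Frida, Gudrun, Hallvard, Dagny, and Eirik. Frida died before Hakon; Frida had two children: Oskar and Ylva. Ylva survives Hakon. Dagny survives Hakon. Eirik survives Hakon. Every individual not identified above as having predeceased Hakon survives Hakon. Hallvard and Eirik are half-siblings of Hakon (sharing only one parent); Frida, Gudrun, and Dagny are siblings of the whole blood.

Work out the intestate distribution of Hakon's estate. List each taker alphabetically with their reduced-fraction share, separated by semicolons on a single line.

Dagny 1/4; Eirik 1/8; Gudrun 1/4; Hallvard 1/8; Oskar 1/8; Ylva 1/8

No spouse, descendants, or parent survives, so the estate passes to Hakon's siblings per stirpes.
Half-blood siblings count for one-half the weight of whole-blood siblings at the initial division.
Dividing 1 in proportion to weights (total weight 4): Frida (weight 1) → 1/4; Gudrun (weight 1) → 1/4; Hallvard (weight 1/2) → 1/8; Dagny (weight 1) → 1/4; Eirik (weight 1/2) → 1/8.
Frida predeceased; the 1/4 allotted to Frida's branch passes to Frida's issue by representation.
The 1/4 is divided into 2 equal shares of 1/8 among Oskar, Ylva.
Oskar is living and takes 1/8.
Ylva is living and takes 1/8.
Gudrun is living and takes 1/4.
Hallvard is living and takes 1/8.
Dagny is living and takes 1/4.
Eirik is living and takes 1/8.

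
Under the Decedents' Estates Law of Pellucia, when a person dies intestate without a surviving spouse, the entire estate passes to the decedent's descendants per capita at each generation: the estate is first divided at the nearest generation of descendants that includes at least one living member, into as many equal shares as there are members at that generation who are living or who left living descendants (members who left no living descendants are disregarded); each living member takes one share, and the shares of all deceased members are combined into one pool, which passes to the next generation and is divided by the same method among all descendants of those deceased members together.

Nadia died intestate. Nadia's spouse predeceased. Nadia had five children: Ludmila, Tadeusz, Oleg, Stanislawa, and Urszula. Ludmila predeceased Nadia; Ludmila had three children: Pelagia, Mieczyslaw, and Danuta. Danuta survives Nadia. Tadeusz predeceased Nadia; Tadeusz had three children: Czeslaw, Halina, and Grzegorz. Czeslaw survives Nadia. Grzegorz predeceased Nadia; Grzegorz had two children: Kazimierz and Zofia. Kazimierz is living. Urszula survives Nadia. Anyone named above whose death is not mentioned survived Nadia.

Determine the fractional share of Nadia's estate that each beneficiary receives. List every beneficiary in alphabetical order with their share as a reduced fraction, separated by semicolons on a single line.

There is no surviving spouse, so the entire estate passes to Nadia's descendants per capita at each generation.
At generation 1 (Ludmila, Tadeusz, Oleg, Stanislawa, Urszula) there are 5 shares of (1)/5 = 1/5 each.
Living: Oleg, Stanislawa, and Urszula — each takes 1/5.
Deceased: Ludmila and Tadeusz. Their combined 2/5 is pooled and carried to generation 2.
At generation 2 (Pelagia, Mieczyslaw, Danuta, Czeslaw, Halina, Grzegorz) there are 6 shares of (2/5)/6 = 1/15 each.
Living: Pelagia, Mieczyslaw, Danuta, Czeslaw, and Halina — each takes 1/15.
Deceased: Grzegorz. That 1/15 share is carried to generation 3.
At generation 3 (Kazimierz, Zofia) there are 2 shares of (1/15)/2 = 1/30 each.
Living: Kazimierz and Zofia — each takes 1/30.

Czeslaw 1/15; Danuta 1/15; Halina 1/15; Kazimierz 1/30; Mieczyslaw 1/15; Oleg 1/5; Pelagia 1/15; Stanislawa 1/5; Urszula 1/5; Zofia 1/30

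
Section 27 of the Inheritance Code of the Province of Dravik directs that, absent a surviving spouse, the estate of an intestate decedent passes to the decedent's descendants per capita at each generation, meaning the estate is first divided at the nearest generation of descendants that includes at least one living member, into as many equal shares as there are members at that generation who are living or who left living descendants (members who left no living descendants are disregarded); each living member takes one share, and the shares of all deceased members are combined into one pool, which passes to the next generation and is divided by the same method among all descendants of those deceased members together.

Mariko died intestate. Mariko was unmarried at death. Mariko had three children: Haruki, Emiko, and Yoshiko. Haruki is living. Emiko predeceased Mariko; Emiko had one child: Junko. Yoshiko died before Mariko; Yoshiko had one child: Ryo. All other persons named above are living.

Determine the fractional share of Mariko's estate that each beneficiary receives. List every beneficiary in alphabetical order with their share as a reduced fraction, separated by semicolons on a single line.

Haruki 1/3; Junko 1/3; Ryo 1/3

There is no surviving spouse, so the entire estate passes to Mariko's descendants per capita at each generation.
At generation 1 (Haruki, Emiko, Yoshiko) there are 3 shares of (1)/3 = 1/3 each.
Living: Haruki — each takes 1/3.
Deceased: Emiko and Yoshiko. Their combined 2/3 is pooled and carried to generation 2.
At generation 2 (Junko, Ryo) there are 2 shares of (2/3)/2 = 1/3 each.
Living: Junko and Ryo — each takes 1/3.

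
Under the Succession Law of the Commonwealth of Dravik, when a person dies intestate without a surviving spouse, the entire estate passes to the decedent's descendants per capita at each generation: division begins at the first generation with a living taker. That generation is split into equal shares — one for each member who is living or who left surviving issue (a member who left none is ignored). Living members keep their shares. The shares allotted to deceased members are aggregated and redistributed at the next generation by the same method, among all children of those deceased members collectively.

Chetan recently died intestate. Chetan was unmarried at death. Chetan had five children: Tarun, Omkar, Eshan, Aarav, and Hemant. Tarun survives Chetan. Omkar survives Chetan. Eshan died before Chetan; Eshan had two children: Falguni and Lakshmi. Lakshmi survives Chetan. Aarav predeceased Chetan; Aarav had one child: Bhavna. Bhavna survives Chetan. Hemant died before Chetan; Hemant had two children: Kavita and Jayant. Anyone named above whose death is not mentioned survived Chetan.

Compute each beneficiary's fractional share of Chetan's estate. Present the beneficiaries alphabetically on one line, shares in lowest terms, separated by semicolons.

There is no surviving spouse, so the entire estate passes to Chetan's descendants per capita at each generation.
At generation 1 (Tarun, Omkar, Eshan, Aarav, Hemant) there are 5 shares of (1)/5 = 1/5 each.
Living: Tarun and Omkar — each takes 1/5.
Deceased: Eshan, Aarav, and Hemant. Their combined 3/5 is pooled and carried to generation 2.
At generation 2 (Falguni, Lakshmi, Bhavna, Kavita, Jayant) there are 5 shares of (3/5)/5 = 3/25 each.
Living: Falguni, Lakshmi, Bhavna, Kavita, and Jayant — each takes 3/25.

Bhavna 3/25; Falguni 3/25; Jayant 3/25; Kavita 3/25; Lakshmi 3/25; Omkar 1/5; Tarun 1/5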